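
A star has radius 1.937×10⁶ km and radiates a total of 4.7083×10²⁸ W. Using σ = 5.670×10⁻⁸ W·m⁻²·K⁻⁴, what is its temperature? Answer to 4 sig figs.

T ≈ 1.152×10⁴ K

Surface area A = 4πR² = 4π(1.937×10⁹ m)² = 4.71486×10¹⁹ m².
P = σAT⁴ ⇒ T = (P/(σA))^(1/4) = (4.7083×10²⁸/(5.670×10⁻⁸×4.71486×10¹⁹))^(1/4) = 1.152×10⁴ K.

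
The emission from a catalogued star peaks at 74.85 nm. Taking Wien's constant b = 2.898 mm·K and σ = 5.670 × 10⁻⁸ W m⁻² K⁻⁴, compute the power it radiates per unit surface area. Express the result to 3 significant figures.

Wien's law: T = b/λ_max = 2.898×10⁻³/7.485×10⁻⁸ = 38717.4 K.
Then I = σT⁴ = 5.670×10⁻⁸×(38717.4)⁴ = 1.27×10¹¹ W/m².

I ≈ 1.27×10¹¹ W/m²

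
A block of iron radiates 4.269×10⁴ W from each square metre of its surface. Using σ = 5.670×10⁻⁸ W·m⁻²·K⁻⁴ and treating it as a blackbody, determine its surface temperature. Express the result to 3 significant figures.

I = σT⁴, so T = (I/σ)^(1/4) = (4.269×10⁴/(5.670×10⁻⁸))^(1/4) = 932 K.

T ≈ 932 K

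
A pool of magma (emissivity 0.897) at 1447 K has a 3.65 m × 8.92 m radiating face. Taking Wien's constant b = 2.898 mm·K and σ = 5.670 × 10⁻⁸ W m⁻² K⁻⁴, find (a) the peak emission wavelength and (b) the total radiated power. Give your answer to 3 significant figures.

(a) λ_max = b/T = 2.898×10⁻³/1447 = 2.003×10⁻⁶ m = 2.00 μm.
Area A = 3.65 × 8.92 = 32.558 m².
(b) P = εσAT⁴ = 0.897×5.670×10⁻⁸×32.558×(1447)⁴ = 7.26×10⁶ W.

λ_max ≈ 2.00 μm; P ≈ 7.26×10⁶ W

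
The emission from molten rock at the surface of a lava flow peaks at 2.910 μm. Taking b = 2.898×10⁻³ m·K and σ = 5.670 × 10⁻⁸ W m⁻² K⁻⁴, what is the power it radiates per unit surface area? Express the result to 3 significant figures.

Wien's law: T = b/λ_max = 2.898×10⁻³/2.910×10⁻⁶ = 995.876 K.
Then I = σT⁴ = 5.670×10⁻⁸×(995.876)⁴ = 5.58×10⁴ W/m².

I ≈ 5.58×10⁴ W/m²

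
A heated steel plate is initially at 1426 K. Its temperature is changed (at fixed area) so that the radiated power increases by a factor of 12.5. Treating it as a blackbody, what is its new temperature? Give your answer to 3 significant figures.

P ∝ T⁴, so T₂/T₁ = (P₂/P₁)^(1/4) = (12.5)^(1/4) = 1.88030.
T₂ = 1426 × 1.88030 = 2.68×10³ K.

T₂ ≈ 2.68×10³ K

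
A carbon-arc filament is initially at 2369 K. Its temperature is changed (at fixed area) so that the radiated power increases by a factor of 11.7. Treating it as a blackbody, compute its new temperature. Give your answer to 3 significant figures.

T₂ ≈ 4.38×10³ K

P ∝ T⁴, so T₂/T₁ = (P₂/P₁)^(1/4) = (11.7)^(1/4) = 1.84947.
T₂ = 2369 × 1.84947 = 4.38×10³ K.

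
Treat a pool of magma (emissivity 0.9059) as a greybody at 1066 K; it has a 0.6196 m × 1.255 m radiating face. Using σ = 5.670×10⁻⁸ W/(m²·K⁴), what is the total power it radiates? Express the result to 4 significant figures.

P ≈ 5.158×10⁴ W

Area A = 0.6196 × 1.255 = 0.777598 m².
P = εσAT⁴ = 0.9059 × 5.670×10⁻⁸ × 0.777598 × (1066)⁴ = 5.158×10⁴ W.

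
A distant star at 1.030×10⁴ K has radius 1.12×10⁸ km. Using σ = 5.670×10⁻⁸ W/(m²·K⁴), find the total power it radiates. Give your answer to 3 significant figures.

P ≈ 1.01×10³² W

Surface area A = 4πR² = 4π(1.12×10¹¹ m)² = 1.57633×10²³ m².
P = σAT⁴ = 5.670×10⁻⁸ × 1.57633×10²³ × (1.030×10⁴)⁴ = 1.01×10³² W.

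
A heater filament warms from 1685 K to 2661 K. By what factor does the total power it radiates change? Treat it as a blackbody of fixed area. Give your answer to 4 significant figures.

P ∝ T⁴, so P₂/P₁ = (T₂/T₁)⁴ = (2661/1685)⁴ = (1.57923)⁴ = 6.220.

P₂/P₁ ≈ 6.220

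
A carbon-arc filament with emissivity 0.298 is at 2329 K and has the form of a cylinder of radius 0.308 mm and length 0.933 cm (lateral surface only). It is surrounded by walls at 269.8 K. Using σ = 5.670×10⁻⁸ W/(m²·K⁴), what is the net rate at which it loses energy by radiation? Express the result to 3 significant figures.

Net loss ≈ 8.97 W

Lateral area A = 2πrL = 2π×3.08×10⁻⁴×9.33×10⁻³ = 1.80556×10⁻⁵ m².
Net radiated power P_net = εσA(T⁴ − T₀⁴) = 0.298×5.670×10⁻⁸×1.80556×10⁻⁵×(2329⁴ − 269.8⁴).
T⁴ − T₀⁴ = 2.94224×10¹³ − 5.29868×10⁹ = 2.94171×10¹³ K⁴, so P_net = 8.97 W.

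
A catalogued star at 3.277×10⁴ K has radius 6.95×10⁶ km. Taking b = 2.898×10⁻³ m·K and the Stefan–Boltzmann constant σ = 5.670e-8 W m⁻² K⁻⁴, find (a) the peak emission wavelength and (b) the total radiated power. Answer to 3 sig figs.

(a) λ_max = b/T = 2.898×10⁻³/3.277×10⁴ = 8.843×10⁻⁸ m = 88.4 nm.
Surface area A = 4πR² = 4π(6.95×10⁹ m)² = 6.06987×10²⁰ m².
(b) P = σAT⁴ = 5.670×10⁻⁸×6.06987×10²⁰×(3.277×10⁴)⁴ = 3.97×10³¹ W.

λ_max ≈ 88.4 nm; P ≈ 3.97×10³¹ W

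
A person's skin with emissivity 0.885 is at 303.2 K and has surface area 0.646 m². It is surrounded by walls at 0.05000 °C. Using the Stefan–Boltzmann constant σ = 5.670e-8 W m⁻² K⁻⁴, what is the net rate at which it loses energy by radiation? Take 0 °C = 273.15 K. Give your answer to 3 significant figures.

Surroundings: T = 0.05000 °C + 273.15 = 273.20000 K.
Area A = 0.646 m².
Net radiated power P_net = εσA(T⁴ − T₀⁴) = 0.885×5.670×10⁻⁸×0.646×(303.2⁴ − 273.20000⁴).
T⁴ − T₀⁴ = 8.45117×10⁹ − 5.57087×10⁹ = 2.88030×10⁹ K⁴, so P_net = 93.4 W.

Net loss ≈ 93.4 W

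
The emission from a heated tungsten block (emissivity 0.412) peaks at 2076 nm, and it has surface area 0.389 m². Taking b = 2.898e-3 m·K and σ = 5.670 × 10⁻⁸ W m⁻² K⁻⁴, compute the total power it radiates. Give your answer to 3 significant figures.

P ≈ 3.45×10⁴ W

Wien's law: T = b/λ_max = 2.898×10⁻³/2.076×10⁻⁶ = 1395.95 K.
Area A = 0.389 m².
Then P = εσAT⁴ = 0.412×5.670×10⁻⁸×0.389×(1395.95)⁴ = 3.45×10⁴ W.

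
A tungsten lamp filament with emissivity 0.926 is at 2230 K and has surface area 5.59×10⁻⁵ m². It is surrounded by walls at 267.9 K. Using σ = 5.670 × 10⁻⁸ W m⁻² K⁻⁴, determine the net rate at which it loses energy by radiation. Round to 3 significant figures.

Net loss ≈ 72.6 W

Area A = 5.59×10⁻⁵ m².
Net radiated power P_net = εσA(T⁴ − T₀⁴) = 0.926×5.670×10⁻⁸×5.59×10⁻⁵×(2230⁴ − 267.9⁴).
T⁴ − T₀⁴ = 2.47297×10¹³ − 5.15099×10⁹ = 2.47245×10¹³ K⁴, so P_net = 72.6 W.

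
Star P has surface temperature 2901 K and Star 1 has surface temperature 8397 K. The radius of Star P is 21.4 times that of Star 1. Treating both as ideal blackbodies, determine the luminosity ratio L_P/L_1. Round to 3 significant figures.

L ∝ R²T⁴, so L_P/L_1 = (R_P/R_1)²(T_P/T_1)⁴ = (21.4)² × (2901/8397)⁴ = 457.96 × 0.0142460 = 6.52.

L_P/L_1 ≈ 6.52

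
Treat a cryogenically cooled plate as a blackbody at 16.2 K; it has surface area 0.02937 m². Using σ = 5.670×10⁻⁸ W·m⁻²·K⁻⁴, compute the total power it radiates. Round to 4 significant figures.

Area A = 0.02937 m².
P = σAT⁴ = 5.670×10⁻⁸ × 0.02937 × (16.2)⁴ = 1.147×10⁻⁴ W.

P ≈ 1.147×10⁻⁴ W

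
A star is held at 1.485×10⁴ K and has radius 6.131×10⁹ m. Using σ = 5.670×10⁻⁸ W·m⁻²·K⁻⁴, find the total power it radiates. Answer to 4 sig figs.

P ≈ 1.302×10³⁰ W

Surface area A = 4πR² = 4π(6.131×10⁹ m)² = 4.72359×10²⁰ m².
P = σAT⁴ = 5.670×10⁻⁸ × 4.72359×10²⁰ × (1.485×10⁴)⁴ = 1.302×10³⁰ W.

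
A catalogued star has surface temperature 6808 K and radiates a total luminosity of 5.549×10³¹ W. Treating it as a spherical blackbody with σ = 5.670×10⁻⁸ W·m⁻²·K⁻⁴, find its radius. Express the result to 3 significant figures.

L = 4πR²σT⁴ ⇒ R = √(L/(4πσT⁴)).
σT⁴ = 1.21804×10⁸ W/m², so R = √(5.549×10³¹/(4π×1.21804×10⁸)) = 1.90×10¹¹ m.

R ≈ 1.90×10¹¹ m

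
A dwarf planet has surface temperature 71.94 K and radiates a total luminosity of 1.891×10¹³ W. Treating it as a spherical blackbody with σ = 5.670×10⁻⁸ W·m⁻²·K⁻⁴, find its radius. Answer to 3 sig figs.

R ≈ 9.95×10⁵ m

L = 4πR²σT⁴ ⇒ R = √(L/(4πσT⁴)).
σT⁴ = 1.51867 W/m², so R = √(1.891×10¹³/(4π×1.51867)) = 9.95×10⁵ m.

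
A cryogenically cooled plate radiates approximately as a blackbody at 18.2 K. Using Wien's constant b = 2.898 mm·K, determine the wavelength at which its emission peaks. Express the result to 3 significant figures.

Wien's displacement law: λ_max = b/T = (2.898×10⁻³ m·K)/(18.2 K) = 1.592×10⁻⁴ m.
That is 1.59×10⁻⁴ m, in the infrared range.

λ_max ≈ 1.59×10⁻⁴ m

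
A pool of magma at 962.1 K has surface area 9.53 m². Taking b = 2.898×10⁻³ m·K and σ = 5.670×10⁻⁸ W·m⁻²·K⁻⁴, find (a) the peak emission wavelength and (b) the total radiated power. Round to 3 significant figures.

(a) λ_max = b/T = 2.898×10⁻³/962.1 = 3.012×10⁻⁶ m = 3.01 μm.
Area A = 9.53 m².
(b) P = σAT⁴ = 5.670×10⁻⁸×9.53×(962.1)⁴ = 4.63×10⁵ W.

λ_max ≈ 3.01 μm; P ≈ 4.63×10⁵ W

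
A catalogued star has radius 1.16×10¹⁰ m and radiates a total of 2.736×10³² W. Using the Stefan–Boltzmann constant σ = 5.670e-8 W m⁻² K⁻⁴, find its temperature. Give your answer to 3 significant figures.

T ≈ 4.11×10⁴ K

Surface area A = 4πR² = 4π(1.16×10¹⁰ m)² = 1.69093×10²¹ m².
P = σAT⁴ ⇒ T = (P/(σA))^(1/4) = (2.736×10³²/(5.670×10⁻⁸×1.69093×10²¹))^(1/4) = 4.11×10⁴ K.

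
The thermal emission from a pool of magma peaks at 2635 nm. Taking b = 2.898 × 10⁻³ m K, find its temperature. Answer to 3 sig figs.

T ≈ 1.10×10³ K

Wien's law gives T = b/λ_max = (2.898×10⁻³ m·K)/(2.635×10⁻⁶ m) = 1.10×10³ K.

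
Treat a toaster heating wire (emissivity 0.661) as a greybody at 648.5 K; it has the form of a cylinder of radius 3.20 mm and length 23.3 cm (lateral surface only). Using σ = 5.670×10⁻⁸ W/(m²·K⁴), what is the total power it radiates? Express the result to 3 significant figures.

Lateral area A = 2πrL = 2π×3.20×10⁻³×0.233 = 4.68474×10⁻³ m².
P = εσAT⁴ = 0.661 × 5.670×10⁻⁸ × 4.68474×10⁻³ × (648.5)⁴ = 31.1 W.

P ≈ 31.1 W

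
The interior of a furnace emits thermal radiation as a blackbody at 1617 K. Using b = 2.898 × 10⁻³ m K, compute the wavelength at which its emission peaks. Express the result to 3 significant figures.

λ_max ≈ 1.79 μm

Wien's displacement law: λ_max = b/T = (2.898×10⁻³ m·K)/(1617 K) = 1.792×10⁻⁶ m.
That is 1.79 μm, in the infrared range.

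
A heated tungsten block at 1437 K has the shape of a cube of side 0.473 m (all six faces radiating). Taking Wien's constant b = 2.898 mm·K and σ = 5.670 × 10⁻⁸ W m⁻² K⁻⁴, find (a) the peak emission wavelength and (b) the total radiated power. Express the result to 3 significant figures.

λ_max ≈ 2.02×10³ nm; P ≈ 3.25×10⁵ W

(a) λ_max = b/T = 2.898×10⁻³/1437 = 2.017×10⁻⁶ m = 2.02×10³ nm.
Area A = 6s² = 6×(0.473 m)² = 1.34237 m².
(b) P = σAT⁴ = 5.670×10⁻⁸×1.34237×(1437)⁴ = 3.25×10⁵ W.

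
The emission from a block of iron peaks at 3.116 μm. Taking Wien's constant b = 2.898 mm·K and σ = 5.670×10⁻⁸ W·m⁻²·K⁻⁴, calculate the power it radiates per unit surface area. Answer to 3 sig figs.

I ≈ 4.24×10⁴ W/m²

Wien's law: T = b/λ_max = 2.898×10⁻³/3.116×10⁻⁶ = 930.039 K.
Then I = σT⁴ = 5.670×10⁻⁸×(930.039)⁴ = 4.24×10⁴ W/m².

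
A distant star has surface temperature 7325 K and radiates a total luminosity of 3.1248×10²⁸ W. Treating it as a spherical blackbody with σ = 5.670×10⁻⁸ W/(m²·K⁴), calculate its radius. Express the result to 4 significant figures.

R ≈ 3.903×10⁹ m

L = 4πR²σT⁴ ⇒ R = √(L/(4πσT⁴)).
σT⁴ = 1.63235×10⁸ W/m², so R = √(3.1248×10²⁸/(4π×1.63235×10⁸)) = 3.903×10⁹ m.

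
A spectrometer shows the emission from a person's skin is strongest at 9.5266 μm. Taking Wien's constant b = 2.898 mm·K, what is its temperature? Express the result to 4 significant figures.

T ≈ 304.2 K

Wien's law gives T = b/λ_max = (2.898×10⁻³ m·K)/(9.5266×10⁻⁶ m) = 304.2 K.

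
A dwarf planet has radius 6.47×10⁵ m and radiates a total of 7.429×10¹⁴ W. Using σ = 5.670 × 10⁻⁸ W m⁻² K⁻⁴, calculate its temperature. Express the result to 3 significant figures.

Surface area A = 4πR² = 4π(6.47×10⁵ m)² = 5.26040×10¹² m².
P = σAT⁴ ⇒ T = (P/(σA))^(1/4) = (7.429×10¹⁴/(5.670×10⁻⁸×5.26040×10¹²))^(1/4) = 223 K.

T ≈ 223 K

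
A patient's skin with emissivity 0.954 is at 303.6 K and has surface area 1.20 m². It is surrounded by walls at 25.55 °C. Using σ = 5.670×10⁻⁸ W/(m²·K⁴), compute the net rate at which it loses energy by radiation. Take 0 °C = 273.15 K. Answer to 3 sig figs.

Net loss ≈ 34.7 W

Surroundings: T = 25.55 °C + 273.15 = 298.70 K.
Area A = 1.20 m².
Net radiated power P_net = εσA(T⁴ − T₀⁴) = 0.954×5.670×10⁻⁸×1.20×(303.6⁴ − 298.70⁴).
T⁴ − T₀⁴ = 8.49585×10⁹ − 7.96051×10⁹ = 5.35340×10⁸ K⁴, so P_net = 34.7 W.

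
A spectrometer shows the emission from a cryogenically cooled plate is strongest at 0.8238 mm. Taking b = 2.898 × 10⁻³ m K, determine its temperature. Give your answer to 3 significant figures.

Wien's law gives T = b/λ_max = (2.898×10⁻³ m·K)/(8.238×10⁻⁴ m) = 3.52 K.

T ≈ 3.52 K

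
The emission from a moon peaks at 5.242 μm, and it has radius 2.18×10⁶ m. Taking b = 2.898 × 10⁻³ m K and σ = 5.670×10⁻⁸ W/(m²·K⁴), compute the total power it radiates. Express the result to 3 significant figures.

P ≈ 3.16×10¹⁷ W

Wien's law: T = b/λ_max = 2.898×10⁻³/5.242×10⁻⁶ = 552.842 K.
Surface area A = 4πR² = 4π(2.18×10⁶ m)² = 5.97204×10¹³ m².
Then P = σAT⁴ = 5.670×10⁻⁸×5.97204×10¹³×(552.842)⁴ = 3.16×10¹⁷ W.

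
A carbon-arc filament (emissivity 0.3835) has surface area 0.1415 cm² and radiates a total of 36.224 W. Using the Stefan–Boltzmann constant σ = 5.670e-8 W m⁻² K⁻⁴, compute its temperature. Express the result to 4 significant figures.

Area A = 0.1415 cm² = 1.415×10⁻⁵ m².
P = εσAT⁴ ⇒ T = (P/(εσA))^(1/4) = (36.224/(0.3835×5.670×10⁻⁸×1.415×10⁻⁵))^(1/4) = 3294 K.

T ≈ 3294 K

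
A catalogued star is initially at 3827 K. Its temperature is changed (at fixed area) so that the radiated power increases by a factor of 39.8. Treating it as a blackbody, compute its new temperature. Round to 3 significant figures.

P ∝ T⁴, so T₂/T₁ = (P₂/P₁)^(1/4) = (39.8)^(1/4) = 2.51172.
T₂ = 3827 × 2.51172 = 9.61×10³ K.

T₂ ≈ 9.61×10³ K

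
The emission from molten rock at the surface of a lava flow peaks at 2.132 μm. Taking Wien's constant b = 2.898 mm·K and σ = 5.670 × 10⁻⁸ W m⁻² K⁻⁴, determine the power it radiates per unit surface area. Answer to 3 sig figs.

Wien's law: T = b/λ_max = 2.898×10⁻³/2.132×10⁻⁶ = 1359.29 K.
Then I = σT⁴ = 5.670×10⁻⁸×(1359.29)⁴ = 1.94×10⁵ W/m².

I ≈ 1.94×10⁵ W/m²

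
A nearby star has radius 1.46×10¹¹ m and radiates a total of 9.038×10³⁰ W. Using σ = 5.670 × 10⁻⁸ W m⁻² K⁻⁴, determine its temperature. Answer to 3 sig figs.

Surface area A = 4πR² = 4π(1.46×10¹¹ m)² = 2.67865×10²³ m².
P = σAT⁴ ⇒ T = (P/(σA))^(1/4) = (9.038×10³⁰/(5.670×10⁻⁸×2.67865×10²³))^(1/4) = 4.94×10³ K.

T ≈ 4.94×10³ K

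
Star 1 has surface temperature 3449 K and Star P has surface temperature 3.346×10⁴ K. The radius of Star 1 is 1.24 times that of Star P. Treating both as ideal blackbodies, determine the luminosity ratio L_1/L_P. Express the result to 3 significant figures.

L ∝ R²T⁴, so L_1/L_P = (R_1/R_P)²(T_1/T_P)⁴ = (1.24)² × (3449/3.346×10⁴)⁴ = 1.5376 × 1.12894×10⁻⁴ = 1.74×10⁻⁴.

L_1/L_P ≈ 1.74×10⁻⁴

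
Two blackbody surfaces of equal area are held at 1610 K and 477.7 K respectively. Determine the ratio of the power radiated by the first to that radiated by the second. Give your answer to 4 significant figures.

P₁/P₂ ≈ 129.0

With equal areas, P₁/P₂ = (T₁/T₂)⁴ = (1610/477.7)⁴ = 129.0.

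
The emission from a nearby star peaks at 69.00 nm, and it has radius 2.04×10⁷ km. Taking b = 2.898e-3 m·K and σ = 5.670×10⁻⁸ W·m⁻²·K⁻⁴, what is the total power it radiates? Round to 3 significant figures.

P ≈ 9.23×10³² W

Wien's law: T = b/λ_max = 2.898×10⁻³/6.900×10⁻⁸ = 42000.0 K.
Surface area A = 4πR² = 4π(2.04×10¹⁰ m)² = 5.22962×10²¹ m².
Then P = σAT⁴ = 5.670×10⁻⁸×5.22962×10²¹×(42000.0)⁴ = 9.23×10³² W.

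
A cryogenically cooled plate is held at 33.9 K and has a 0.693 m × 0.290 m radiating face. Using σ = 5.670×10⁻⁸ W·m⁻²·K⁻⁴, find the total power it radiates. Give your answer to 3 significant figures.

Area A = 0.693 × 0.290 = 0.20097 m².
P = σAT⁴ = 5.670×10⁻⁸ × 0.20097 × (33.9)⁴ = 0.0150 W.

P ≈ 0.0150 W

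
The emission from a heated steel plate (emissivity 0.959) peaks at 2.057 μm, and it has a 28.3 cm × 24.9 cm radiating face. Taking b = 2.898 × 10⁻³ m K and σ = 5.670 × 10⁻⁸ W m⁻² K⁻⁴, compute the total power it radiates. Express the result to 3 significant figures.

Wien's law: T = b/λ_max = 2.898×10⁻³/2.057×10⁻⁶ = 1408.85 K.
Area A = 0.283 × 0.249 = 0.070467 m².
Then P = εσAT⁴ = 0.959×5.670×10⁻⁸×0.070467×(1408.85)⁴ = 1.51×10⁴ W.

P ≈ 1.51×10⁴ W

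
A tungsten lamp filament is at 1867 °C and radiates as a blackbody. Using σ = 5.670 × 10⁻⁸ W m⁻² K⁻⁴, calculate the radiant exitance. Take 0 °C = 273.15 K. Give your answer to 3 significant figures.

T = 1867 °C + 273.15 = 2140.15 K.
Stefan–Boltzmann: I = σT⁴ = 5.670×10⁻⁸ × (2140.15)⁴ = 1.19×10⁶ W/m².

I ≈ 1.19×10⁶ W/m²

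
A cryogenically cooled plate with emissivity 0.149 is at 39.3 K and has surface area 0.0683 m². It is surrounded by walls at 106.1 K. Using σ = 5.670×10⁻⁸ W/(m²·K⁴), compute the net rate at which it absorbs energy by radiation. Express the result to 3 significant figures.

Net gain ≈ 0.0717 W

Area A = 0.0683 m².
Net radiated power P_net = εσA(T⁴ − T₀⁴) = 0.149×5.670×10⁻⁸×0.0683×(39.3⁴ − 106.1⁴).
T⁴ − T₀⁴ = 2.38545×10⁶ − 1.26725×10⁸ = -1.24340×10⁸ K⁴, so P_net = -0.0717 W — negative, meaning a net gain of 0.0717 W.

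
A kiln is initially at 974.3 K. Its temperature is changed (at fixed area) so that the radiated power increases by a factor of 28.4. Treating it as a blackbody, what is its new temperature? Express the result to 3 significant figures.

P ∝ T⁴, so T₂/T₁ = (P₂/P₁)^(1/4) = (28.4)^(1/4) = 2.30850.
T₂ = 974.3 × 2.30850 = 2.25×10³ K.

T₂ ≈ 2.25×10³ K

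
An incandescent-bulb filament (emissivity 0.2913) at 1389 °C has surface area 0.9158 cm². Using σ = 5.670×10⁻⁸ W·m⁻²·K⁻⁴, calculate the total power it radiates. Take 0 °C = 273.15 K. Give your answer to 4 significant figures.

T = 1389 °C + 273.15 = 1662.15 K.
Area A = 0.9158 cm² = 9.158×10⁻⁵ m².
P = εσAT⁴ = 0.2913 × 5.670×10⁻⁸ × 9.158×10⁻⁵ × (1662.15)⁴ = 11.55 W.

P ≈ 11.55 W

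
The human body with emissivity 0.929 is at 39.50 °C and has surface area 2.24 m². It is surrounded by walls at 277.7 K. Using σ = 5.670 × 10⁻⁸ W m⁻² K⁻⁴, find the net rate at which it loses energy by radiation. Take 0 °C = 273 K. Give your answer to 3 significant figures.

T = 39.50 °C + 273 = 312.50 K.
Area A = 2.24 m².
Net radiated power P_net = εσA(T⁴ − T₀⁴) = 0.929×5.670×10⁻⁸×2.24×(312.50⁴ − 277.7⁴).
T⁴ − T₀⁴ = 9.53674×10⁹ − 5.94708×10⁹ = 3.58966×10⁹ K⁴, so P_net = 424 W.

Net loss ≈ 424 W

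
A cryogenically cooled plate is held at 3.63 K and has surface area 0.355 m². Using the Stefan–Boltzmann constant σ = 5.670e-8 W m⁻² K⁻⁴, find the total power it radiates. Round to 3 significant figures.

P ≈ 3.49×10⁻⁶ W

Area A = 0.355 m².
P = σAT⁴ = 5.670×10⁻⁸ × 0.355 × (3.63)⁴ = 3.49×10⁻⁶ W.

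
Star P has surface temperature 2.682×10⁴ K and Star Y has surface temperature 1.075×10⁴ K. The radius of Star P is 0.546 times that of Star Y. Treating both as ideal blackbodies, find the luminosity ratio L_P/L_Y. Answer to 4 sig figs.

L ∝ R²T⁴, so L_P/L_Y = (R_P/R_Y)²(T_P/T_Y)⁴ = (0.546)² × (2.682×10⁴/1.075×10⁴)⁴ = 0.298116 × 38.7437 = 11.55.

L_P/L_Y ≈ 11.55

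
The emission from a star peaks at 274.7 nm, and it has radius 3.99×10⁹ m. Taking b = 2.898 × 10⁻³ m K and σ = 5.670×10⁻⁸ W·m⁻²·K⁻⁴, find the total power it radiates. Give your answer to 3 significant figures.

P ≈ 1.41×10²⁹ W

Wien's law: T = b/λ_max = 2.898×10⁻³/2.747×10⁻⁷ = 10549.7 K.
Surface area A = 4πR² = 4π(3.99×10⁹ m)² = 2.00058×10²⁰ m².
Then P = σAT⁴ = 5.670×10⁻⁸×2.00058×10²⁰×(10549.7)⁴ = 1.41×10²⁹ W.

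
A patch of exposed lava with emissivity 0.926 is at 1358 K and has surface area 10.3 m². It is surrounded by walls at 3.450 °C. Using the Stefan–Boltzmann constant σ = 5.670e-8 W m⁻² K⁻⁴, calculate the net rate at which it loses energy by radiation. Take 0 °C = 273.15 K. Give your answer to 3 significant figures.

Surroundings: T = 3.450 °C + 273.15 = 276.600 K.
Area A = 10.3 m².
Net radiated power P_net = εσA(T⁴ − T₀⁴) = 0.926×5.670×10⁻⁸×10.3×(1358⁴ − 276.600⁴).
T⁴ − T₀⁴ = 3.40094×10¹² − 5.85341×10⁹ = 3.39509×10¹² K⁴, so P_net = 1.84×10⁶ W.

Net loss ≈ 1.84×10⁶ W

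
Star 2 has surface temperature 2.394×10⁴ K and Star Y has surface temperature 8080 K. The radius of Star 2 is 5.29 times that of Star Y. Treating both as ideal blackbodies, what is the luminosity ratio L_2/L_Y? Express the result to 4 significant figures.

L ∝ R²T⁴, so L_2/L_Y = (R_2/R_Y)²(T_2/T_Y)⁴ = (5.29)² × (2.394×10⁴/8080)⁴ = 27.9841 × 77.0639 = 2157.

L_2/L_Y ≈ 2157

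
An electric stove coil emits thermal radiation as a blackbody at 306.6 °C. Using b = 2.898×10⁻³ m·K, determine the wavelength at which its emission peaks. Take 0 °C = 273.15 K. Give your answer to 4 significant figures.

T = 306.6 °C + 273.15 = 579.75 K.
Wien's displacement law: λ_max = b/T = (2.898×10⁻³ m·K)/(579.75 K) = 4.9987×10⁻⁶ m.
That is 4.999 μm, in the infrared range.

λ_max ≈ 4.999 μm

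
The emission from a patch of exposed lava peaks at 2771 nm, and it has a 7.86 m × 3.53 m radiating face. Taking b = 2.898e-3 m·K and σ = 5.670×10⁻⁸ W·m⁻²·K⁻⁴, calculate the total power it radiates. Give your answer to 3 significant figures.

P ≈ 1.88×10⁶ W

Wien's law: T = b/λ_max = 2.898×10⁻³/2.771×10⁻⁶ = 1045.83 K.
Area A = 7.86 × 3.53 = 27.7458 m².
Then P = σAT⁴ = 5.670×10⁻⁸×27.7458×(1045.83)⁴ = 1.88×10⁶ W.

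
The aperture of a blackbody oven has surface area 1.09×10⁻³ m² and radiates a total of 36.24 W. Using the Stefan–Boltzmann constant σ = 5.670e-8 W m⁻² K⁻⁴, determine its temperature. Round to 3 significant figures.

Area A = 1.09×10⁻³ m².
P = σAT⁴ ⇒ T = (P/(σA))^(1/4) = (36.24/(5.670×10⁻⁸×1.09×10⁻³))^(1/4) = 875 K.

T ≈ 875 K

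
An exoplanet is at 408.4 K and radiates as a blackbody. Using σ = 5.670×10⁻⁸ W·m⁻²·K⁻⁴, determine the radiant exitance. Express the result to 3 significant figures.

Stefan–Boltzmann: I = σT⁴ = 5.670×10⁻⁸ × (408.4)⁴ = 1.58×10³ W/m².

I ≈ 1.58×10³ W/m²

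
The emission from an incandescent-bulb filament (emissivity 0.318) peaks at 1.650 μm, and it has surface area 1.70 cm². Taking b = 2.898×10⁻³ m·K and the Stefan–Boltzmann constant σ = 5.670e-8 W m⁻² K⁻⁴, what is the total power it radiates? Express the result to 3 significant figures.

P ≈ 29.2 W

Wien's law: T = b/λ_max = 2.898×10⁻³/1.650×10⁻⁶ = 1756.36 K.
Area A = 1.70 cm² = 1.70×10⁻⁴ m².
Then P = εσAT⁴ = 0.318×5.670×10⁻⁸×1.70×10⁻⁴×(1756.36)⁴ = 29.2 W.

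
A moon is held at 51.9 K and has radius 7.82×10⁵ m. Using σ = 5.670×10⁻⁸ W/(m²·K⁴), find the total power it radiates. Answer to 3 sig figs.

Surface area A = 4πR² = 4π(7.82×10⁵ m)² = 7.68464×10¹² m².
P = σAT⁴ = 5.670×10⁻⁸ × 7.68464×10¹² × (51.9)⁴ = 3.16×10¹² W.

P ≈ 3.16×10¹² W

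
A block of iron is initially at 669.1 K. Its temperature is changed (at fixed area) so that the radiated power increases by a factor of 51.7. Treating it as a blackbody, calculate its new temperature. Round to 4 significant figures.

T₂ ≈ 1794 K

P ∝ T⁴, so T₂/T₁ = (P₂/P₁)^(1/4) = (51.7)^(1/4) = 2.68147.
T₂ = 669.1 × 2.68147 = 1794 K.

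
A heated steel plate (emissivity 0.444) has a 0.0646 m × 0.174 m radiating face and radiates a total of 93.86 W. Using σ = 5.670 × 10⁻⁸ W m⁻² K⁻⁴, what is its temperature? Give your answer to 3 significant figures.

T ≈ 759 K

Area A = 0.0646 × 0.174 = 0.0112404 m².
P = εσAT⁴ ⇒ T = (P/(εσA))^(1/4) = (93.86/(0.444×5.670×10⁻⁸×0.0112404))^(1/4) = 759 K.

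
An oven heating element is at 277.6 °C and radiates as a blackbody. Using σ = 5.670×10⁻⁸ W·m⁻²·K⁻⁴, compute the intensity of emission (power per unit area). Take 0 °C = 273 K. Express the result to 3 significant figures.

T = 277.6 °C + 273 = 550.6 K.
Stefan–Boltzmann: I = σT⁴ = 5.670×10⁻⁸ × (550.6)⁴ = 5.21×10³ W/m².

I ≈ 5.21×10³ W/m²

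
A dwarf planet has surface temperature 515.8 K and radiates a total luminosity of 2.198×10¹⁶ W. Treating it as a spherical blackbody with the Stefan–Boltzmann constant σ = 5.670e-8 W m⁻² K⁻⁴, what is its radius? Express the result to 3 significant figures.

R ≈ 6.60×10⁵ m

L = 4πR²σT⁴ ⇒ R = √(L/(4πσT⁴)).
σT⁴ = 4013.36 W/m², so R = √(2.198×10¹⁶/(4π×4013.36)) = 6.60×10⁵ m.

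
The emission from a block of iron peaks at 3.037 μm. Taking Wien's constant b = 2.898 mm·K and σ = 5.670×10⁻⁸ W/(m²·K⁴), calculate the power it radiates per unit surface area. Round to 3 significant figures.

I ≈ 4.70×10⁴ W/m²

Wien's law: T = b/λ_max = 2.898×10⁻³/3.037×10⁻⁶ = 954.231 K.
Then I = σT⁴ = 5.670×10⁻⁸×(954.231)⁴ = 4.70×10⁴ W/m².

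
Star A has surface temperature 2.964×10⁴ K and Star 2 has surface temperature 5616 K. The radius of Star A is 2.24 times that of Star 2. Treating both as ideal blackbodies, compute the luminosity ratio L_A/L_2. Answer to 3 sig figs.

L_A/L_2 ≈ 3.89×10³

L ∝ R²T⁴, so L_A/L_2 = (R_A/R_2)²(T_A/T_2)⁴ = (2.24)² × (2.964×10⁴/5616)⁴ = 5.0176 × 775.898 = 3.89×10³.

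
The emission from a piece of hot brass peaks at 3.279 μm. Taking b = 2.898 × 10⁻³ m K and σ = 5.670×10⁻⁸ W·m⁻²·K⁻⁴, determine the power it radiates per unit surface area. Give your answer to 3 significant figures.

I ≈ 3.46×10⁴ W/m²

Wien's law: T = b/λ_max = 2.898×10⁻³/3.279×10⁻⁶ = 883.806 K.
Then I = σT⁴ = 5.670×10⁻⁸×(883.806)⁴ = 3.46×10⁴ W/m².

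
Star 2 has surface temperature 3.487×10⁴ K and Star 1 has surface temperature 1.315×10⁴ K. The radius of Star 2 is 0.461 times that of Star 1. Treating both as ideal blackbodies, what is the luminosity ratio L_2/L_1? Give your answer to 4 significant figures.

L_2/L_1 ≈ 10.51

L ∝ R²T⁴, so L_2/L_1 = (R_2/R_1)²(T_2/T_1)⁴ = (0.461)² × (3.487×10⁴/1.315×10⁴)⁴ = 0.212521 × 49.4430 = 10.51.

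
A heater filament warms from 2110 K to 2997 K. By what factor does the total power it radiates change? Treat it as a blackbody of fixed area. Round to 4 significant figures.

P ∝ T⁴, so P₂/P₁ = (T₂/T₁)⁴ = (2997/2110)⁴ = (1.42038)⁴ = 4.070.

P₂/P₁ ≈ 4.070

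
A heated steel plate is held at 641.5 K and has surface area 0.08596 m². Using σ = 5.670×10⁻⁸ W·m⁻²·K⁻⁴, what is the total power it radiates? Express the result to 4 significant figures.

Area A = 0.08596 m².
P = σAT⁴ = 5.670×10⁻⁸ × 0.08596 × (641.5)⁴ = 825.4 W.

P ≈ 825.4 W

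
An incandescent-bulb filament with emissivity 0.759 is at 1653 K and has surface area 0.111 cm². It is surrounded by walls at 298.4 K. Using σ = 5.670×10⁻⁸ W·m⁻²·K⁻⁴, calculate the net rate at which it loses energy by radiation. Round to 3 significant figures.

Area A = 0.111 cm² = 1.11×10⁻⁵ m².
Net radiated power P_net = εσA(T⁴ − T₀⁴) = 0.759×5.670×10⁻⁸×1.11×10⁻⁵×(1653⁴ − 298.4⁴).
T⁴ − T₀⁴ = 7.46606×10¹² − 7.92858×10⁹ = 7.45813×10¹² K⁴, so P_net = 3.56 W.

Net loss ≈ 3.56 W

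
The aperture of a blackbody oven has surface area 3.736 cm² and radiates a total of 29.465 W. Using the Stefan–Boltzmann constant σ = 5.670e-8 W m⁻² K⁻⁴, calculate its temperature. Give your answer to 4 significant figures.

Area A = 3.736 cm² = 3.736×10⁻⁴ m².
P = σAT⁴ ⇒ T = (P/(σA))^(1/4) = (29.465/(5.670×10⁻⁸×3.736×10⁻⁴))^(1/4) = 1086 K.

T ≈ 1086 K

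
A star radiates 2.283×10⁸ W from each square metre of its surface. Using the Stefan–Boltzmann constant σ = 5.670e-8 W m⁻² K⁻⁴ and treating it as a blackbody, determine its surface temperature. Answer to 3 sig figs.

I = σT⁴, so T = (I/σ)^(1/4) = (2.283×10⁸/(5.670×10⁻⁸))^(1/4) = 7.97×10³ K.

T ≈ 7.97×10³ K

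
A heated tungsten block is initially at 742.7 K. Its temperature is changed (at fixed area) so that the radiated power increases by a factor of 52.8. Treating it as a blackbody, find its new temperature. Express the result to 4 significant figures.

T₂ ≈ 2002 K

P ∝ T⁴, so T₂/T₁ = (P₂/P₁)^(1/4) = (52.8)^(1/4) = 2.69562.
T₂ = 742.7 × 2.69562 = 2002 K.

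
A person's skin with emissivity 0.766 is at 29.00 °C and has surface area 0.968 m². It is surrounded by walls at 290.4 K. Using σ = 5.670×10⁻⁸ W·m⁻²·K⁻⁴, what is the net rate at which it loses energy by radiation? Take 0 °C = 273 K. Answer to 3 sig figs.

Net loss ≈ 50.7 W

T = 29.00 °C + 273 = 302.00 K.
Area A = 0.968 m².
Net radiated power P_net = εσA(T⁴ − T₀⁴) = 0.766×5.670×10⁻⁸×0.968×(302.00⁴ − 290.4⁴).
T⁴ − T₀⁴ = 8.31817×10⁹ − 7.11191×10⁹ = 1.20626×10⁹ K⁴, so P_net = 50.7 W.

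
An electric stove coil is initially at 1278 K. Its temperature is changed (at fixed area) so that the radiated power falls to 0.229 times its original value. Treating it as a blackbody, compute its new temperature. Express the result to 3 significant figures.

T₂ ≈ 884 K

P ∝ T⁴, so T₂/T₁ = (P₂/P₁)^(1/4) = (0.229)^(1/4) = 0.691765.
T₂ = 1278 × 0.691765 = 884 K.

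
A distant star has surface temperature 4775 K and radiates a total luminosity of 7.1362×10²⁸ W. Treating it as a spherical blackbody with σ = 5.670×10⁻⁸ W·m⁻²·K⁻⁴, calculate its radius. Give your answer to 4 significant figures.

L = 4πR²σT⁴ ⇒ R = √(L/(4πσT⁴)).
σT⁴ = 2.94765×10⁷ W/m², so R = √(7.1362×10²⁸/(4π×2.94765×10⁷)) = 1.388×10¹⁰ m.

R ≈ 1.388×10¹⁰ m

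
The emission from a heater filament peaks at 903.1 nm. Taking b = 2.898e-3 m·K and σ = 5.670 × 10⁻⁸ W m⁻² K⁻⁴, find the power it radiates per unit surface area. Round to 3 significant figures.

I ≈ 6.01×10⁶ W/m²

Wien's law: T = b/λ_max = 2.898×10⁻³/9.031×10⁻⁷ = 3208.95 K.
Then I = σT⁴ = 5.670×10⁻⁸×(3208.95)⁴ = 6.01×10⁶ W/m².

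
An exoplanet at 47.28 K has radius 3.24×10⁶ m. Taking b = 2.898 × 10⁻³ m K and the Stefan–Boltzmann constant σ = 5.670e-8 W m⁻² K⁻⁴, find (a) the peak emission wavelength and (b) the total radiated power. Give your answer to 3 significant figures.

λ_max ≈ 61.3 μm; P ≈ 3.74×10¹³ W

(a) λ_max = b/T = 2.898×10⁻³/47.28 = 6.129×10⁻⁵ m = 61.3 μm.
Surface area A = 4πR² = 4π(3.24×10⁶ m)² = 1.31917×10¹⁴ m².
(b) P = σAT⁴ = 5.670×10⁻⁸×1.31917×10¹⁴×(47.28)⁴ = 3.74×10¹³ W.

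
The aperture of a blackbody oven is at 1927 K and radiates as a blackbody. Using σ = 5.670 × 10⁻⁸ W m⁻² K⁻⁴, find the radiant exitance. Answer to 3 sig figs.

Stefan–Boltzmann: I = σT⁴ = 5.670×10⁻⁸ × (1927)⁴ = 7.82×10⁵ W/m².

I ≈ 7.82×10⁵ W/m²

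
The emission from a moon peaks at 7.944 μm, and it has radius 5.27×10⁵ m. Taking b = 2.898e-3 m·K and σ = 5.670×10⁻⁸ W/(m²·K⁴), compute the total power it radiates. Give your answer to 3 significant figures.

P ≈ 3.50×10¹⁵ W

Wien's law: T = b/λ_max = 2.898×10⁻³/7.944×10⁻⁶ = 364.804 K.
Surface area A = 4πR² = 4π(5.27×10⁵ m)² = 3.49005×10¹² m².
Then P = σAT⁴ = 5.670×10⁻⁸×3.49005×10¹²×(364.804)⁴ = 3.50×10¹⁵ W.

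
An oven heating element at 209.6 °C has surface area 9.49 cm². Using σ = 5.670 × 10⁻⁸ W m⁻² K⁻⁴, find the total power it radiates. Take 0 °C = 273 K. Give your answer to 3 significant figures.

P ≈ 2.92 W

T = 209.6 °C + 273 = 482.6 K.
Area A = 9.49 cm² = 9.49×10⁻⁴ m².
P = σAT⁴ = 5.670×10⁻⁸ × 9.49×10⁻⁴ × (482.6)⁴ = 2.92 W.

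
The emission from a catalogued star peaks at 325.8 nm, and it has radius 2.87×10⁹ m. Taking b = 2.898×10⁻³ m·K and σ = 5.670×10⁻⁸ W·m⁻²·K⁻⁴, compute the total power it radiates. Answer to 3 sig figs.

Wien's law: T = b/λ_max = 2.898×10⁻³/3.258×10⁻⁷ = 8895.03 K.
Surface area A = 4πR² = 4π(2.87×10⁹ m)² = 1.03508×10²⁰ m².
Then P = σAT⁴ = 5.670×10⁻⁸×1.03508×10²⁰×(8895.03)⁴ = 3.67×10²⁸ W.

P ≈ 3.67×10²⁸ W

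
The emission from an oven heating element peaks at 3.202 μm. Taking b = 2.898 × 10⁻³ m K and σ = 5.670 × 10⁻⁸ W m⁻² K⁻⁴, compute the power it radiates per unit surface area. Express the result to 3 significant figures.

Wien's law: T = b/λ_max = 2.898×10⁻³/3.202×10⁻⁶ = 905.059 K.
Then I = σT⁴ = 5.670×10⁻⁸×(905.059)⁴ = 3.80×10⁴ W/m².

I ≈ 3.80×10⁴ W/m²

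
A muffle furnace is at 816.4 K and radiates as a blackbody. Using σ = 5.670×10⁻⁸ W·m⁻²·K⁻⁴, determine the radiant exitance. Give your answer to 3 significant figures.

I ≈ 2.52×10⁴ W/m²

Stefan–Boltzmann: I = σT⁴ = 5.670×10⁻⁸ × (816.4)⁴ = 2.52×10⁴ W/m².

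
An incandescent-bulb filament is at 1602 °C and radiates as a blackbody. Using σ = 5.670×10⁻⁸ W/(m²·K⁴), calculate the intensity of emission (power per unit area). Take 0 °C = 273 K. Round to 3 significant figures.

T = 1602 °C + 273 = 1875 K.
Stefan–Boltzmann: I = σT⁴ = 5.670×10⁻⁸ × (1875)⁴ = 7.01×10⁵ W/m².

I ≈ 7.01×10⁵ W/m²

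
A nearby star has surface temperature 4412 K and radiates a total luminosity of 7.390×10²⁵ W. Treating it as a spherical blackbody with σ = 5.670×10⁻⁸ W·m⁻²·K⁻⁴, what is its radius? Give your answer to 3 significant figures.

R ≈ 5.23×10⁸ m

L = 4πR²σT⁴ ⇒ R = √(L/(4πσT⁴)).
σT⁴ = 2.14845×10⁷ W/m², so R = √(7.390×10²⁵/(4π×2.14845×10⁷)) = 5.23×10⁸ m.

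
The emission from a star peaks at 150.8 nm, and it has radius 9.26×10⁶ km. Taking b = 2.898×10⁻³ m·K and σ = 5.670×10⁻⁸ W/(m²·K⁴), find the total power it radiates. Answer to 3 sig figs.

P ≈ 8.33×10³⁰ W

Wien's law: T = b/λ_max = 2.898×10⁻³/1.508×10⁻⁷ = 19217.5 K.
Surface area A = 4πR² = 4π(9.26×10⁹ m)² = 1.07754×10²¹ m².
Then P = σAT⁴ = 5.670×10⁻⁸×1.07754×10²¹×(19217.5)⁴ = 8.33×10³⁰ W.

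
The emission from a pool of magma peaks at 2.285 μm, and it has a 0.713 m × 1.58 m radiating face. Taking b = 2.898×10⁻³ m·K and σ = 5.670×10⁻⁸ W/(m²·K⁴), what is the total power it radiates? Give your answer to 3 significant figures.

Wien's law: T = b/λ_max = 2.898×10⁻³/2.285×10⁻⁶ = 1268.27 K.
Area A = 0.713 × 1.58 = 1.12654 m².
Then P = σAT⁴ = 5.670×10⁻⁸×1.12654×(1268.27)⁴ = 1.65×10⁵ W.

P ≈ 1.65×10⁵ W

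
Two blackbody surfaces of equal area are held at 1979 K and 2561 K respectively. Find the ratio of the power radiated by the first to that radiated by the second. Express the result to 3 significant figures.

With equal areas, P₁/P₂ = (T₁/T₂)⁴ = (1979/2561)⁴ = 0.357.

P₁/P₂ ≈ 0.357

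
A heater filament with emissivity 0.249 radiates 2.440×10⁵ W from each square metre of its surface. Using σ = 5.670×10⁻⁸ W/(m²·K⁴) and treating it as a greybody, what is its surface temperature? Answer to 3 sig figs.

T ≈ 2.04×10³ K

I = εσT⁴, so T = (I/εσ)^(1/4) = (2.440×10⁵/(0.249×5.670×10⁻⁸))^(1/4) = 2.04×10³ K.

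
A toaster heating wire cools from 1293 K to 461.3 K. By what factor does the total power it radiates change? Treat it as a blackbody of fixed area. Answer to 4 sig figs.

P ∝ T⁴, so P₂/P₁ = (T₂/T₁)⁴ = (461.3/1293)⁴ = (0.356767)⁴ = 0.01620.

P₂/P₁ ≈ 0.01620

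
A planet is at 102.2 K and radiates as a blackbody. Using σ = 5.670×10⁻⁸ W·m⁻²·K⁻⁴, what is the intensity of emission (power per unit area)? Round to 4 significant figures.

Stefan–Boltzmann: I = σT⁴ = 5.670×10⁻⁸ × (102.2)⁴ = 6.186 W/m².

I ≈ 6.186 W/m²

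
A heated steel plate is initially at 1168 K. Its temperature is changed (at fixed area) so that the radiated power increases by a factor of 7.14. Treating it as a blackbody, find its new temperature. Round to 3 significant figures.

T₂ ≈ 1.91×10³ K

P ∝ T⁴, so T₂/T₁ = (P₂/P₁)^(1/4) = (7.14)^(1/4) = 1.63465.
T₂ = 1168 × 1.63465 = 1.91×10³ K.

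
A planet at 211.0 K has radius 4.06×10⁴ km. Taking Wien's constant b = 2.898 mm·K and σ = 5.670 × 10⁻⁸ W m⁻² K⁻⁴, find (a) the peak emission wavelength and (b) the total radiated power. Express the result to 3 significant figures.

λ_max ≈ 13.7 μm; P ≈ 2.33×10¹⁸ W

(a) λ_max = b/T = 2.898×10⁻³/211.0 = 1.373×10⁻⁵ m = 13.7 μm.
Surface area A = 4πR² = 4π(4.06×10⁷ m)² = 2.07139×10¹⁶ m².
(b) P = σAT⁴ = 5.670×10⁻⁸×2.07139×10¹⁶×(211.0)⁴ = 2.33×10¹⁸ W.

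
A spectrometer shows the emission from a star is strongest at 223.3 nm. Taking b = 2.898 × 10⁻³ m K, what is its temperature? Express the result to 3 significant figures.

T ≈ 1.30×10⁴ K

Wien's law gives T = b/λ_max = (2.898×10⁻³ m·K)/(2.233×10⁻⁷ m) = 1.30×10⁴ K.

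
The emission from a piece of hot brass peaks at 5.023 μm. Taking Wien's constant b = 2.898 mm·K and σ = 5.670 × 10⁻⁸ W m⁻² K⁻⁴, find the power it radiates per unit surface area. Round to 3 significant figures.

I ≈ 6.28×10³ W/m²

Wien's law: T = b/λ_max = 2.898×10⁻³/5.023×10⁻⁶ = 576.946 K.
Then I = σT⁴ = 5.670×10⁻⁸×(576.946)⁴ = 6.28×10³ W/m².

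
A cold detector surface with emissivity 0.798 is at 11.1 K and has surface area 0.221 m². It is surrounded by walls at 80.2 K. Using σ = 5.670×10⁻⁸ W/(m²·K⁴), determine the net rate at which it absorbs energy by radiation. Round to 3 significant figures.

Net gain ≈ 0.414 W

Area A = 0.221 m².
Net radiated power P_net = εσA(T⁴ − T₀⁴) = 0.798×5.670×10⁻⁸×0.221×(11.1⁴ − 80.2⁴).
T⁴ − T₀⁴ = 15180.7 − 4.13711×10⁷ = -4.13559×10⁷ K⁴, so P_net = -0.414 W — negative, meaning a net gain of 0.414 W.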